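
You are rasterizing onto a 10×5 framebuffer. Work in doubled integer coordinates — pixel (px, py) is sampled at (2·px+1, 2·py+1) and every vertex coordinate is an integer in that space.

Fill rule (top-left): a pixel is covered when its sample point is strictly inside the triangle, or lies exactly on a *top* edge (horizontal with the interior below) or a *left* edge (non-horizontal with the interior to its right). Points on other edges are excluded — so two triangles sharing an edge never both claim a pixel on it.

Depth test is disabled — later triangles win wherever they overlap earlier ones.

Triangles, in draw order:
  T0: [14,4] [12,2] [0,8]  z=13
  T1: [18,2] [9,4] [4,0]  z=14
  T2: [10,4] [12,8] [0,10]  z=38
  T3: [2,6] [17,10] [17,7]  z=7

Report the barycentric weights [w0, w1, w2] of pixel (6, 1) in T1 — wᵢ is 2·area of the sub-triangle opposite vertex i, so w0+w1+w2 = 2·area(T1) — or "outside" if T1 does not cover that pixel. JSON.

T0:
  2·area = 36  (B↔C swapped to make it positive)
  edge (14, 4)→(0, 8): d=(-14,4) right/bottom  bias=-1
  edge (0, 8)→(12, 2): d=(12,-6) top-left  bias=+0
  edge (12, 2)→(14, 4): d=(2,2) right/bottom  bias=-1
    (5,0)@(11, 1): e=[54,-18,0] → .  [on edge]
    (5,1)@(11, 3): e=[26,6,4] → X
    (6,1)@(13, 3): e=[18,18,0] → .  [on edge]
    (3,2)@(7, 5): e=[14,6,16] → X
    (4,2)@(9, 5): e=[6,18,12] → X
    (5,2)@(11, 5): e=[-2,30,8] → .
    (7,2)@(15, 5): e=[-18,54,0] → .  [on edge]
    (1,3)@(3, 7): e=[2,6,28] → X
    (2,3)@(5, 7): e=[-6,18,24] → .
    (3,3)@(7, 7): e=[-14,30,20] → .
    (4,3)@(9, 7): e=[-22,42,16] → .
    (8,3)@(17, 7): e=[-54,90,0] → .  [on edge]
    (9,4)@(19, 9): e=[-90,126,0] → .  [on edge]
  covered (4 px):
    . . . . . . . . . .
    . . . . . X . . . .
    . . . X X . . . . .
    . X . . . . . . . .
    . . . . . . . . . .
T1:
  2·area = 46
  edge (18, 2)→(9, 4): d=(-9,2) right/bottom  bias=-1
  edge (9, 4)→(4, 0): d=(-5,-4) top-left  bias=+0
  edge (4, 0)→(18, 2): d=(14,2) right/bottom  bias=-1
    (3,0)@(7, 1): e=[31,7,8] → X
    (4,0)@(9, 1): e=[27,15,4] → X
    (5,0)@(11, 1): e=[23,23,0] → .  [on edge]
    (3,1)@(7, 3): e=[13,-3,36] → .
    (4,1)@(9, 3): e=[9,5,32] → X
    (5,1)@(11, 3): e=[5,13,28] → X
    (6,1)@(13, 3): e=[1,21,24] → X
    (7,1)@(15, 3): e=[-3,29,20] → .
    (4,2)@(9, 5): e=[-9,-5,60] → .
    (5,2)@(11, 5): e=[-13,3,56] → .
    (6,2)@(13, 5): e=[-17,11,52] → .
  covered (5 px):
    . . . X X . . . . .
    . . . . X X X . . .
    . . . . . . . . . .
    . . . . . . . . . .
    . . . . . . . . . .
T2:
  2·area = 52
  edge (10, 4)→(12, 8): d=(2,4) right/bottom  bias=-1
  edge (12, 8)→(0, 10): d=(-12,2) right/bottom  bias=-1
  edge (0, 10)→(10, 4): d=(10,-6) top-left  bias=+0
    (7,0)@(15, 1): e=[-26,78,0] → .  [on edge]
    (4,2)@(9, 5): e=[6,42,4] → X
    (5,2)@(11, 5): e=[-2,38,16] → .
    (2,3)@(5, 7): e=[26,26,0] → X  [on edge]
    (3,3)@(7, 7): e=[18,22,12] → X
    (5,3)@(11, 7): e=[2,14,36] → X
    (6,3)@(13, 7): e=[-6,10,48] → .
    (1,4)@(3, 9): e=[38,6,8] → X
    (3,4)@(7, 9): e=[22,-2,32] → .
    (4,4)@(9, 9): e=[14,-6,44] → .
    (5,4)@(11, 9): e=[6,-10,56] → .
  covered (7 px):
    . . . . . . . . . .
    . . . . . . . . . .
    . . . . X . . . . .
    . . X X X X . . . .
    . X X . . . . . . .
T3:
  2·area = 45  (B↔C swapped to make it positive)
  edge (2, 6)→(17, 7): d=(15,1) right/bottom  bias=-1
  edge (17, 7)→(17, 10): d=(0,3) right/bottom  bias=-1
  edge (17, 10)→(2, 6): d=(-15,-4) top-left  bias=+0
    (8,0)@(17, 1): e=[-90,0,135] → .  [on edge]
    (8,1)@(17, 3): e=[-60,0,105] → .  [on edge]
    (8,2)@(17, 5): e=[-30,0,75] → .  [on edge]
    (3,3)@(7, 7): e=[10,30,5] → X
    (4,3)@(9, 7): e=[8,24,13] → X
    (5,3)@(11, 7): e=[6,18,21] → X
    (6,3)@(13, 7): e=[4,12,29] → X
    (7,3)@(15, 7): e=[2,6,37] → X
    (8,3)@(17, 7): e=[0,0,45] → .  [on edge]
    (3,4)@(7, 9): e=[40,30,-25] → .
    (4,4)@(9, 9): e=[38,24,-17] → .
    (5,4)@(11, 9): e=[36,18,-9] → .
    (8,4)@(17, 9): e=[30,0,15] → .  [on edge]
  covered (6 px):
    . . . . . . . . . .
    . . . . . . . . . .
    . . . . . . . . . .
    . . . X X X X X . .
    . . . . . . . X . .

Answer: [21,24,1]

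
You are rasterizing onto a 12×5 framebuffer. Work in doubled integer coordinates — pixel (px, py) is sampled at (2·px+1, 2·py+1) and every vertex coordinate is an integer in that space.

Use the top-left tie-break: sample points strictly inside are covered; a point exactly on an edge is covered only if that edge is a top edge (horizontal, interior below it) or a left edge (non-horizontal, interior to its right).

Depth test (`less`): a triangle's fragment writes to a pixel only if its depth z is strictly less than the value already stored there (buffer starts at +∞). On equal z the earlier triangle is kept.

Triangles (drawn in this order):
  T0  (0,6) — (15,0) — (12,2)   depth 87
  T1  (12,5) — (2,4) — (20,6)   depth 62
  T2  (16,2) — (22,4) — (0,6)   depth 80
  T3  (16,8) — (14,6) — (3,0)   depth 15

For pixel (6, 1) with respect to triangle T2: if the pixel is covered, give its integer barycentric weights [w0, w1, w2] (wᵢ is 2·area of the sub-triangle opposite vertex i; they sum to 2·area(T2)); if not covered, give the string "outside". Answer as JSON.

T0:
  2·area = 12
  edge (0, 6)→(15, 0): d=(15,-6) top-left  bias=+0
  edge (15, 0)→(12, 2): d=(-3,2) right/bottom  bias=-1
  edge (12, 2)→(0, 6): d=(-12,4) right/bottom  bias=-1
    (6,0)@(13, 1): e=[3,1,8] → #
    (7,0)@(15, 1): e=[15,-3,0] → ·  [on edge]
    (4,1)@(9, 3): e=[9,3,0] → ·  [on edge]
    (6,1)@(13, 3): e=[33,-5,-16] → ·
    (1,2)@(3, 5): e=[3,9,0] → ·  [on edge]
  covered (1 px):
    · · · · · · # · · · · ·
    · · · · · · · · · · · ·
    · · · · · · · · · · · ·
    · · · · · · · · · · · ·
    · · · · · · · · · · · ·
T1:
  2·area = 2  (B↔C swapped to make it positive)
  edge (12, 5)→(20, 6): d=(8,1) right/bottom  bias=-1
  edge (20, 6)→(2, 4): d=(-18,-2) top-left  bias=+0
  edge (2, 4)→(12, 5): d=(10,1) right/bottom  bias=-1
    (5,2)@(11, 5): e=[1,0,1] → #  [on edge]
    (6,2)@(13, 5): e=[-1,4,-1] → ·
    (5,3)@(11, 7): e=[17,-36,21] → ·
  covered (1 px):
    · · · · · · · · · · · ·
    · · · · · · · · · · · ·
    · · · · · # · · · · · ·
    · · · · · · · · · · · ·
    · · · · · · · · · · · ·
T2:
  2·area = 56
  edge (16, 2)→(22, 4): d=(6,2) right/bottom  bias=-1
  edge (22, 4)→(0, 6): d=(-22,2) right/bottom  bias=-1
  edge (0, 6)→(16, 2): d=(16,-4) top-left  bias=+0
    (6,0)@(13, 1): e=[0,84,-28] → ·  [on edge]
    (6,1)@(13, 3): e=[12,40,4] → #
    (7,1)@(15, 3): e=[8,36,12] → #
    (8,1)@(17, 3): e=[4,32,20] → #
    (9,1)@(19, 3): e=[0,28,28] → ·  [on edge]
    (2,2)@(5, 5): e=[40,12,4] → #
    (3,2)@(7, 5): e=[36,8,12] → #
    (4,2)@(9, 5): e=[32,4,20] → #
    (5,2)@(11, 5): e=[28,0,28] → ·  [on edge]
    (6,2)@(13, 5): e=[24,-4,36] → ·
    (7,2)@(15, 5): e=[20,-8,44] → ·
    (8,2)@(17, 5): e=[16,-12,52] → ·
  covered (6 px):
    · · · · · · · · · · · ·
    · · · · · · # # # · · ·
    · · # # # · · · · · · ·
    · · · · · · · · · · · ·
    · · · · · · · · · · · ·
T3:
  2·area = 10  (B↔C swapped to make it positive)
  edge (16, 8)→(3, 0): d=(-13,-8) top-left  bias=+0
  edge (3, 0)→(14, 6): d=(11,6) right/bottom  bias=-1
  edge (14, 6)→(16, 8): d=(2,2) right/bottom  bias=-1
    (4,0)@(9, 1): e=[35,-25,0] → ·  [on edge]
    (5,1)@(11, 3): e=[25,-15,0] → ·  [on edge]
    (6,2)@(13, 5): e=[15,-5,0] → ·  [on edge]
    (7,3)@(15, 7): e=[5,5,0] → ·  [on edge]
    (8,4)@(17, 9): e=[-5,15,0] → ·  [on edge]
  covered (0 px):
    · · · · · · · · · · · ·
    · · · · · · · · · · · ·
    · · · · · · · · · · · ·
    · · · · · · · · · · · ·
    · · · · · · · · · · · ·

Final: [40,4,12]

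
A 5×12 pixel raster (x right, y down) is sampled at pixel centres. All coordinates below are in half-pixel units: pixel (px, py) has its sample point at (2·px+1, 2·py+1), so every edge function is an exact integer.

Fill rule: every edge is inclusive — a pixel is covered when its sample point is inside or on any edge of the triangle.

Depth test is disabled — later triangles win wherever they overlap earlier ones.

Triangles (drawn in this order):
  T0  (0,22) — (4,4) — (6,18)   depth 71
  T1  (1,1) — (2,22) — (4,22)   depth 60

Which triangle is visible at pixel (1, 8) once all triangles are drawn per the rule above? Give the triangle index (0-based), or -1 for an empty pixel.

T0:
  2·area = 92
  edge (0, 22)→(4, 4): d=(4,-18) inclusive
  edge (4, 4)→(6, 18): d=(2,14) inclusive
  edge (6, 18)→(0, 22): d=(-6,4) inclusive
    (1,4)@(3, 9): e=[2,24,66] → █
    (2,4)@(5, 9): e=[38,-4,58] → ·
    (1,5)@(3, 11): e=[10,28,54] → █
    (2,5)@(5, 11): e=[46,0,46] → █  [on edge]
    (3,5)@(7, 11): e=[82,-28,38] → ·
    (1,6)@(3, 13): e=[18,32,42] → █
    (3,6)@(7, 13): e=[90,-24,26] → ·
    (1,7)@(3, 15): e=[26,36,30] → █
    (3,7)@(7, 15): e=[98,-20,14] → ·
    (1,8)@(3, 17): e=[34,40,18] → █
    (3,8)@(7, 17): e=[106,-16,2] → ·
    (0,9)@(1, 19): e=[6,72,14] → █
  covered (12 px):
    · · · · ·
    · · · · ·
    · · · · ·
    · · · · ·
    · █ · · ·
    · █ █ · ·
    · █ █ · ·
    · █ █ · ·
    · █ █ · ·
    █ █ · · ·
    █ · · · ·
    · · · · ·
T1:
  2·area = 42  (B↔C swapped to make it positive)
  edge (1, 1)→(4, 22): d=(3,21) inclusive
  edge (4, 22)→(2, 22): d=(-2,0) inclusive
  edge (2, 22)→(1, 1): d=(-1,-21) inclusive
    (0,0)@(1, 1): e=[0,42,0] → █  [on edge]
    (1,0)@(3, 1): e=[-42,42,42] → ·
    (0,1)@(1, 3): e=[6,38,-2] → ·
    (1,7)@(3, 15): e=[0,14,28] → █  [on edge]
    (2,7)@(5, 15): e=[-42,14,70] → ·
    (1,8)@(3, 17): e=[6,10,26] → █
    (2,8)@(5, 17): e=[-36,10,68] → ·
    (1,9)@(3, 19): e=[12,6,24] → █
    (2,9)@(5, 19): e=[-30,6,66] → ·
    (1,10)@(3, 21): e=[18,2,22] → █
    (2,10)@(5, 21): e=[-24,2,64] → ·
    (1,11)@(3, 23): e=[24,-2,20] → ·
  covered (5 px):
    █ · · · ·
    · · · · ·
    · · · · ·
    · · · · ·
    · · · · ·
    · · · · ·
    · · · · ·
    · █ · · ·
    · █ · · ·
    · █ · · ·
    · █ · · ·
    · · · · ·

Z-buffer (winner per pixel, '.' = empty):
  1 . . . .
  . . . . .
  . . . . .
  . . . . .
  . 0 . . .
  . 0 0 . .
  . 0 0 . .
  . 1 0 . .
  . 1 0 . .
  0 1 . . .
  0 1 . . .
  . . . . .

Answer: 1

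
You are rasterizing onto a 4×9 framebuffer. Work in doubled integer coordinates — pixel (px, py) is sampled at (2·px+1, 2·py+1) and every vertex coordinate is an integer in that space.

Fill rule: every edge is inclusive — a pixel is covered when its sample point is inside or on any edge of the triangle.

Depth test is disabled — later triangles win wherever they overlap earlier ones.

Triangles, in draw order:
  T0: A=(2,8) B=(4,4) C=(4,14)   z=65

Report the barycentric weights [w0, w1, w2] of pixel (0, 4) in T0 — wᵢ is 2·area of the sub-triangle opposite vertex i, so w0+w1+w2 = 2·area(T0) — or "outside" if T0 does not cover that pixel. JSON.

T0:
  2·area = 20
  edge (2, 8)→(4, 4): d=(2,-4) inclusive
  edge (4, 4)→(4, 14): d=(0,10) inclusive
  edge (4, 14)→(2, 8): d=(-2,-6) inclusive
    (0,2)@(1, 5): e=[-10,30,0] → ·  [on edge]
    (1,3)@(3, 7): e=[2,10,8] → █
    (2,3)@(5, 7): e=[10,-10,20] → ·
    (1,4)@(3, 9): e=[6,10,4] → █
    (2,4)@(5, 9): e=[14,-10,16] → ·
    (1,5)@(3, 11): e=[10,10,0] → █  [on edge]
    (2,5)@(5, 11): e=[18,-10,12] → ·
    (1,6)@(3, 13): e=[14,10,-4] → ·
    (2,8)@(5, 17): e=[30,-10,0] → ·  [on edge]
  covered (3 px):
    · · · ·
    · · · ·
    · · · ·
    · █ · ·
    · █ · ·
    · █ · ·
    · · · ·
    · · · ·
    · · · ·

Final: "outside"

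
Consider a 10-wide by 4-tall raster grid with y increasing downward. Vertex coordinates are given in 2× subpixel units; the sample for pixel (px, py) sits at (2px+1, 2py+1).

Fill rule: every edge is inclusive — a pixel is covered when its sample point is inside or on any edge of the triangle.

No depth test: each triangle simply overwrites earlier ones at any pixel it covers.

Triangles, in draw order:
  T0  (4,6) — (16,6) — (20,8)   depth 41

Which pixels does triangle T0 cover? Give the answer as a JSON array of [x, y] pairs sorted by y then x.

T0:
  2·area = 24
  edge (4, 6)→(16, 6): d=(12,0) inclusive
  edge (16, 6)→(20, 8): d=(4,2) inclusive
  edge (20, 8)→(4, 6): d=(-16,-2) inclusive
    (6,3)@(13, 7): e=[12,10,2] → X
    (7,3)@(15, 7): e=[12,6,6] → X
    (8,3)@(17, 7): e=[12,2,10] → X
    (9,3)@(19, 7): e=[12,-2,14] → .
  covered (3 px):
    . . . . . . . . . .
    . . . . . . . . . .
    . . . . . . . . . .
    . . . . . . X X X .

Final: [[6,3],[7,3],[8,3]]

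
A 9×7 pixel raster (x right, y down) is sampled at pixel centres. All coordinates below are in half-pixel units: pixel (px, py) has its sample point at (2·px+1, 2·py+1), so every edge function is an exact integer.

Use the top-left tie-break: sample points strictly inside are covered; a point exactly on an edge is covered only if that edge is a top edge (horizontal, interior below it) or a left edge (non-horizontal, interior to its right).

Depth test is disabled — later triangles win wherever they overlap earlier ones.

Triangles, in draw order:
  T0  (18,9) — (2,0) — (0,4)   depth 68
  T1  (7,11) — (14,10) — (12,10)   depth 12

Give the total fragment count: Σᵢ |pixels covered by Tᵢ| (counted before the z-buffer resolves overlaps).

T0:
  2·area = 82  (B↔C swapped to make it positive)
  edge (18, 9)→(0, 4): d=(-18,-5) top-left  bias=+0
  edge (0, 4)→(2, 0): d=(2,-4) top-left  bias=+0
  edge (2, 0)→(18, 9): d=(16,9) right/bottom  bias=-1
    (1,0)@(3, 1): e=[69,6,7] → █
    (2,0)@(5, 1): e=[79,14,-11] → ·
    (0,1)@(1, 3): e=[23,2,57] → █
    (2,1)@(5, 3): e=[43,18,21] → █
    (3,1)@(7, 3): e=[53,26,3] → █
    (4,1)@(9, 3): e=[63,34,-15] → ·
    (0,2)@(1, 5): e=[-13,6,89] → ·
    (1,2)@(3, 5): e=[-3,14,71] → ·
    (2,2)@(5, 5): e=[7,22,53] → █
    (4,2)@(9, 5): e=[27,38,17] → █
    (5,2)@(11, 5): e=[37,46,-1] → ·
    (2,3)@(5, 7): e=[-29,26,85] → ·
  covered (10 px):
    · █ · · · · · · ·
    █ █ █ █ · · · · ·
    · · █ █ █ · · · ·
    · · · · · █ █ · ·
    · · · · · · · · ·
    · · · · · · · · ·
    · · · · · · · · ·
T1:
  2·area = 2  (B↔C swapped to make it positive)
  edge (7, 11)→(12, 10): d=(5,-1) top-left  bias=+0
  edge (12, 10)→(14, 10): d=(2,0) top-left  bias=+0
  edge (14, 10)→(7, 11): d=(-7,1) right/bottom  bias=-1
    (8,4)@(17, 9): e=[0,-2,4] → ·  [on edge]
    (3,5)@(7, 11): e=[0,2,0] → ·  [on edge]
  covered (0 px):
    · · · · · · · · ·
    · · · · · · · · ·
    · · · · · · · · ·
    · · · · · · · · ·
    · · · · · · · · ·
    · · · · · · · · ·
    · · · · · · · · ·

Final: 10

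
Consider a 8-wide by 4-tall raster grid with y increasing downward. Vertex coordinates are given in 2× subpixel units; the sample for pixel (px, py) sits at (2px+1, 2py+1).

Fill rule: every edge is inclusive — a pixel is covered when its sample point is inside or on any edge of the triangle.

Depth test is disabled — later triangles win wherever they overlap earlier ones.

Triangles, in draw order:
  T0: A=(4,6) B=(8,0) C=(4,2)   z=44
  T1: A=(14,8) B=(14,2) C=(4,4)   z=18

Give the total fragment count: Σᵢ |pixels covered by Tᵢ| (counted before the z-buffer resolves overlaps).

T0:
  2·area = 16  (B↔C swapped to make it positive)
  edge (4, 6)→(4, 2): d=(0,-4) inclusive
  edge (4, 2)→(8, 0): d=(4,-2) inclusive
  edge (8, 0)→(4, 6): d=(-4,6) inclusive
    (3,0)@(7, 1): e=[12,2,2] → █
    (4,0)@(9, 1): e=[20,6,-10] → ·
    (2,1)@(5, 3): e=[4,6,6] → █
    (3,1)@(7, 3): e=[12,10,-6] → ·
    (2,2)@(5, 5): e=[4,14,-2] → ·
  covered (2 px):
    · · · █ · · · ·
    · · █ · · · · ·
    · · · · · · · ·
    · · · · · · · ·
T1:
  2·area = 60  (B↔C swapped to make it positive)
  edge (14, 8)→(4, 4): d=(-10,-4) inclusive
  edge (4, 4)→(14, 2): d=(10,-2) inclusive
  edge (14, 2)→(14, 8): d=(0,6) inclusive
    (4,1)@(9, 3): e=[30,0,30] → █  [on edge]
    (5,1)@(11, 3): e=[38,4,18] → █
    (6,1)@(13, 3): e=[46,8,6] → █
    (7,1)@(15, 3): e=[54,12,-6] → ·
    (3,2)@(7, 5): e=[2,16,42] → █
    (7,2)@(15, 5): e=[34,32,-6] → ·
    (3,3)@(7, 7): e=[-18,36,42] → ·
    (4,3)@(9, 7): e=[-10,40,30] → ·
    (5,3)@(11, 7): e=[-2,44,18] → ·
    (6,3)@(13, 7): e=[6,48,6] → █
    (7,3)@(15, 7): e=[14,52,-6] → ·
  covered (8 px):
    · · · · · · · ·
    · · · · █ █ █ ·
    · · · █ █ █ █ ·
    · · · · · · █ ·

Result: 10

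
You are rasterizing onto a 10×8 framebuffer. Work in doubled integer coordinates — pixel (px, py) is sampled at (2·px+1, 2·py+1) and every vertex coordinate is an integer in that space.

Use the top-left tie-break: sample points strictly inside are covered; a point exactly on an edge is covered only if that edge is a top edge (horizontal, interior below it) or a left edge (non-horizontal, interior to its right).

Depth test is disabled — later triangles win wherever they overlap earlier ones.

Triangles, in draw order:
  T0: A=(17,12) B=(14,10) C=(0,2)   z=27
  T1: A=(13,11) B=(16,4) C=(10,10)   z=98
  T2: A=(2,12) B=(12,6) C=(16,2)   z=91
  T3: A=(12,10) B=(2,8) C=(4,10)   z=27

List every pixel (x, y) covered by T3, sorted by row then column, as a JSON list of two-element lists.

T0:
  2·area = 4  (B↔C swapped to make it positive)
  edge (17, 12)→(0, 2): d=(-17,-10) top-left  bias=+0
  edge (0, 2)→(14, 10): d=(14,8) right/bottom  bias=-1
  edge (14, 10)→(17, 12): d=(3,2) right/bottom  bias=-1
  covered (0 px):
    · · · · · · · · · ·
    · · · · · · · · · ·
    · · · · · · · · · ·
    · · · · · · · · · ·
    · · · · · · · · · ·
    · · · · · · · · · ·
    · · · · · · · · · ·
    · · · · · · · · · ·
T1:
  2·area = 24  (B↔C swapped to make it positive)
  edge (13, 11)→(10, 10): d=(-3,-1) top-left  bias=+0
  edge (10, 10)→(16, 4): d=(6,-6) top-left  bias=+0
  edge (16, 4)→(13, 11): d=(-3,7) right/bottom  bias=-1
    (9,0)@(19, 1): e=[36,0,-12] → ·  [on edge]
    (8,1)@(17, 3): e=[28,0,-4] → ·  [on edge]
    (7,2)@(15, 5): e=[20,0,4] → █  [on edge]
    (8,2)@(17, 5): e=[22,12,-10] → ·
    (0,3)@(1, 7): e=[0,-72,96] → ·  [on edge]
    (6,3)@(13, 7): e=[12,0,12] → █  [on edge]
    (7,3)@(15, 7): e=[14,12,-2] → ·
    (3,4)@(7, 9): e=[0,-24,48] → ·  [on edge]
    (5,4)@(11, 9): e=[4,0,20] → █  [on edge]
    (7,4)@(15, 9): e=[8,24,-8] → ·
    (4,5)@(9, 11): e=[-4,0,28] → ·  [on edge]
    (5,5)@(11, 11): e=[-2,12,14] → ·
    (6,5)@(13, 11): e=[0,24,0] → ·  [on edge]
    (3,6)@(7, 13): e=[-12,0,36] → ·  [on edge]
    (9,6)@(19, 13): e=[0,72,-48] → ·  [on edge]
    (2,7)@(5, 15): e=[-20,0,44] → ·  [on edge]
  covered (4 px):
    · · · · · · · · · ·
    · · · · · · · · · ·
    · · · · · · · █ · ·
    · · · · · · █ · · ·
    · · · · · █ █ · · ·
    · · · · · · · · · ·
    · · · · · · · · · ·
    · · · · · · · · · ·
T2:
  2·area = 16  (B↔C swapped to make it positive)
  edge (2, 12)→(16, 2): d=(14,-10) top-left  bias=+0
  edge (16, 2)→(12, 6): d=(-4,4) right/bottom  bias=-1
  edge (12, 6)→(2, 12): d=(-10,6) right/bottom  bias=-1
    (8,0)@(17, 1): e=[-4,0,20] → ·  [on edge]
    (7,1)@(15, 3): e=[4,0,12] → ·  [on edge]
    (8,1)@(17, 3): e=[24,-8,0] → ·  [on edge]
    (6,2)@(13, 5): e=[12,0,4] → ·  [on edge]
    (4,3)@(9, 7): e=[0,8,8] → █  [on edge]
    (5,3)@(11, 7): e=[20,0,-4] → ·  [on edge]
    (3,4)@(7, 9): e=[8,8,0] → ·  [on edge]
    (4,4)@(9, 9): e=[28,0,-12] → ·  [on edge]
    (3,5)@(7, 11): e=[36,0,-20] → ·  [on edge]
    (2,6)@(5, 13): e=[44,0,-28] → ·  [on edge]
    (1,7)@(3, 15): e=[52,0,-36] → ·  [on edge]
  covered (1 px):
    · · · · · · · · · ·
    · · · · · · · · · ·
    · · · · · · · · · ·
    · · · · █ · · · · ·
    · · · · · · · · · ·
    · · · · · · · · · ·
    · · · · · · · · · ·
    · · · · · · · · · ·
T3:
  2·area = 16  (B↔C swapped to make it positive)
  edge (12, 10)→(4, 10): d=(-8,0) right/bottom  bias=-1
  edge (4, 10)→(2, 8): d=(-2,-2) top-left  bias=+0
  edge (2, 8)→(12, 10): d=(10,2) right/bottom  bias=-1
    (0,3)@(1, 7): e=[24,0,-8] → ·  [on edge]
    (1,4)@(3, 9): e=[8,0,8] → █  [on edge]
    (2,4)@(5, 9): e=[8,4,4] → █
    (3,4)@(7, 9): e=[8,8,0] → ·  [on edge]
    (1,5)@(3, 11): e=[-8,-4,28] → ·
    (2,5)@(5, 11): e=[-8,0,24] → ·  [on edge]
    (8,5)@(17, 11): e=[-8,24,0] → ·  [on edge]
    (3,6)@(7, 13): e=[-24,0,40] → ·  [on edge]
    (4,7)@(9, 15): e=[-40,0,56] → ·  [on edge]
  covered (2 px):
    · · · · · · · · · ·
    · · · · · · · · · ·
    · · · · · · · · · ·
    · · · · · · · · · ·
    · █ █ · · · · · · ·
    · · · · · · · · · ·
    · · · · · · · · · ·
    · · · · · · · · · ·

Result: [[1,4],[2,4]]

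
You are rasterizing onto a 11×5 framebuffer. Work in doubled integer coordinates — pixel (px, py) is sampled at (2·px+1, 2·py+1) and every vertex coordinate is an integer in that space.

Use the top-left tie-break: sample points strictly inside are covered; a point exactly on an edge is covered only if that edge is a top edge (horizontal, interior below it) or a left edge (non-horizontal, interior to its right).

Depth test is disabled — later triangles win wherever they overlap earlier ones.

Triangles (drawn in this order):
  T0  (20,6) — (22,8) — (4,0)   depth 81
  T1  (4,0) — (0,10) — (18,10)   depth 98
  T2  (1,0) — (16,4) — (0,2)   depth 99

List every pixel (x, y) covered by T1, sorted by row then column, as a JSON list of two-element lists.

T0:
  2·area = 20
  edge (20, 6)→(22, 8): d=(2,2) right/bottom  bias=-1
  edge (22, 8)→(4, 0): d=(-18,-8) top-left  bias=+0
  edge (4, 0)→(20, 6): d=(16,6) right/bottom  bias=-1
    (7,0)@(15, 1): e=[0,70,-50] → ·  [on edge]
    (5,1)@(11, 3): e=[12,2,6] → █
    (6,1)@(13, 3): e=[8,18,-6] → ·
    (8,1)@(17, 3): e=[0,50,-30] → ·  [on edge]
    (5,2)@(11, 5): e=[16,-34,38] → ·
    (8,2)@(17, 5): e=[4,14,2] → █
    (9,2)@(19, 5): e=[0,30,-10] → ·  [on edge]
    (8,3)@(17, 7): e=[8,-22,34] → ·
    (10,3)@(21, 7): e=[0,10,10] → ·  [on edge]
  covered (2 px):
    · · · · · · · · · · ·
    · · · · · █ · · · · ·
    · · · · · · · · █ · ·
    · · · · · · · · · · ·
    · · · · · · · · · · ·
T1:
  2·area = 180  (B↔C swapped to make it positive)
  edge (4, 0)→(18, 10): d=(14,10) right/bottom  bias=-1
  edge (18, 10)→(0, 10): d=(-18,0) right/bottom  bias=-1
  edge (0, 10)→(4, 0): d=(4,-10) top-left  bias=+0
    (2,0)@(5, 1): e=[4,162,14] → █
    (3,0)@(7, 1): e=[-16,162,34] → ·
    (1,1)@(3, 3): e=[52,126,2] → █
    (3,1)@(7, 3): e=[12,126,42] → █
    (4,1)@(9, 3): e=[-8,126,62] → ·
    (1,2)@(3, 5): e=[80,90,10] → █
    (4,2)@(9, 5): e=[20,90,70] → █
    (5,2)@(11, 5): e=[0,90,90] → ·  [on edge]
    (1,3)@(3, 7): e=[108,54,18] → █
    (5,3)@(11, 7): e=[28,54,98] → █
    (6,3)@(13, 7): e=[8,54,118] → █
    (7,3)@(15, 7): e=[-12,54,138] → ·
  covered (22 px):
    · · █ · · · · · · · ·
    · █ █ █ · · · · · · ·
    · █ █ █ █ · · · · · ·
    · █ █ █ █ █ █ · · · ·
    █ █ █ █ █ █ █ █ · · ·
T2:
  2·area = 34
  edge (1, 0)→(16, 4): d=(15,4) right/bottom  bias=-1
  edge (16, 4)→(0, 2): d=(-16,-2) top-left  bias=+0
  edge (0, 2)→(1, 0): d=(1,-2) top-left  bias=+0
    (0,0)@(1, 1): e=[15,18,1] → █
    (1,0)@(3, 1): e=[7,22,5] → █
    (2,0)@(5, 1): e=[-1,26,9] → ·
    (0,1)@(1, 3): e=[45,-14,3] → ·
    (1,1)@(3, 3): e=[37,-10,7] → ·
    (4,1)@(9, 3): e=[13,2,19] → █
    (5,1)@(11, 3): e=[5,6,23] → █
    (6,1)@(13, 3): e=[-3,10,27] → ·
    (4,2)@(9, 5): e=[43,-30,21] → ·
    (5,2)@(11, 5): e=[35,-26,25] → ·
  covered (4 px):
    █ █ · · · · · · · · ·
    · · · · █ █ · · · · ·
    · · · · · · · · · · ·
    · · · · · · · · · · ·
    · · · · · · · · · · ·

Final: [[2,0],[1,1],[2,1],[3,1],[1,2],[2,2],[3,2],[4,2],[1,3],[2,3],[3,3],[4,3],[5,3],[6,3],[0,4],[1,4],[2,4],[3,4],[4,4],[5,4],[6,4],[7,4]]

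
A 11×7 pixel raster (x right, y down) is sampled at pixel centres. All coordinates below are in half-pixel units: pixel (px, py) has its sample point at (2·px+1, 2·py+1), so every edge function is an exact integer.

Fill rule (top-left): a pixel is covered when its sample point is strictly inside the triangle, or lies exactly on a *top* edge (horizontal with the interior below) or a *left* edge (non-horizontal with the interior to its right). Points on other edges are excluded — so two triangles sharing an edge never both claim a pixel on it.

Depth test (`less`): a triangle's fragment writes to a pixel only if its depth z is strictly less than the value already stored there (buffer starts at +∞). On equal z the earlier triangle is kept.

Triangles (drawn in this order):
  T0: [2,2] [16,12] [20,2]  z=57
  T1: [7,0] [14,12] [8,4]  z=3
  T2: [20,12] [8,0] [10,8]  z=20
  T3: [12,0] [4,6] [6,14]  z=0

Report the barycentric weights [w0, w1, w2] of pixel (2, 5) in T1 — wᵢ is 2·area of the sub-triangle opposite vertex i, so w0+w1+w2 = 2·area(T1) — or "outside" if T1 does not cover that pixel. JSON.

T0:
  2·area = 180  (B↔C swapped to make it positive)
  edge (2, 2)→(20, 2): d=(18,0) top-left  bias=+0
  edge (20, 2)→(16, 12): d=(-4,10) right/bottom  bias=-1
  edge (16, 12)→(2, 2): d=(-14,-10) top-left  bias=+0
    (2,1)@(5, 3): e=[18,146,16] → #
    (3,1)@(7, 3): e=[18,126,36] → #
    (4,1)@(9, 3): e=[18,106,56] → #
    (5,1)@(11, 3): e=[18,86,76] → #
    (6,1)@(13, 3): e=[18,66,96] → #
    (7,1)@(15, 3): e=[18,46,116] → #
    (8,1)@(17, 3): e=[18,26,136] → #
    (9,1)@(19, 3): e=[18,6,156] → #
    (10,1)@(21, 3): e=[18,-14,176] → ·
    (2,2)@(5, 5): e=[54,138,-12] → ·
    (3,2)@(7, 5): e=[54,118,8] → #
    (9,2)@(19, 5): e=[54,-2,128] → ·
    (4,3)@(9, 7): e=[90,90,0] → #  [on edge]
  covered (23 px):
    · · · · · · · · · · ·
    · · # # # # # # # # ·
    · · · # # # # # # · ·
    · · · · # # # # # · ·
    · · · · · · # # # · ·
    · · · · · · · # · · ·
    · · · · · · · · · · ·
T1:
  2·area = 16
  edge (7, 0)→(14, 12): d=(7,12) right/bottom  bias=-1
  edge (14, 12)→(8, 4): d=(-6,-8) top-left  bias=+0
  edge (8, 4)→(7, 0): d=(-1,-4) top-left  bias=+0
    (4,2)@(9, 5): e=[11,2,3] → #
    (5,2)@(11, 5): e=[-13,18,11] → ·
    (4,3)@(9, 7): e=[25,-10,1] → ·
    (5,3)@(11, 7): e=[1,6,9] → #
    (6,3)@(13, 7): e=[-23,22,17] → ·
    (5,4)@(11, 9): e=[15,-6,7] → ·
  covered (2 px):
    · · · · · · · · · · ·
    · · · · · · · · · · ·
    · · · · # · · · · · ·
    · · · · · # · · · · ·
    · · · · · · · · · · ·
    · · · · · · · · · · ·
    · · · · · · · · · · ·
T2:
  2·area = 72  (B↔C swapped to make it positive)
  edge (20, 12)→(10, 8): d=(-10,-4) top-left  bias=+0
  edge (10, 8)→(8, 0): d=(-2,-8) top-left  bias=+0
  edge (8, 0)→(20, 12): d=(12,12) right/bottom  bias=-1
    (4,0)@(9, 1): e=[66,6,0] → ·  [on edge]
    (4,1)@(9, 3): e=[46,2,24] → #
    (5,1)@(11, 3): e=[54,18,0] → ·  [on edge]
    (4,2)@(9, 5): e=[26,-2,48] → ·
    (5,2)@(11, 5): e=[34,14,24] → #
    (6,2)@(13, 5): e=[42,30,0] → ·  [on edge]
    (5,3)@(11, 7): e=[14,10,48] → #
    (6,3)@(13, 7): e=[22,26,24] → #
    (7,3)@(15, 7): e=[30,42,0] → ·  [on edge]
    (5,4)@(11, 9): e=[-6,6,72] → ·
    (6,4)@(13, 9): e=[2,22,48] → #
    (7,4)@(15, 9): e=[10,38,24] → #
    (8,4)@(17, 9): e=[18,54,0] → ·  [on edge]
    (9,5)@(19, 11): e=[6,66,0] → ·  [on edge]
    (10,6)@(21, 13): e=[-6,78,0] → ·  [on edge]
  covered (6 px):
    · · · · · · · · · · ·
    · · · · # · · · · · ·
    · · · · · # · · · · ·
    · · · · · # # · · · ·
    · · · · · · # # · · ·
    · · · · · · · · · · ·
    · · · · · · · · · · ·
T3:
  2·area = 76  (B↔C swapped to make it positive)
  edge (12, 0)→(6, 14): d=(-6,14) right/bottom  bias=-1
  edge (6, 14)→(4, 6): d=(-2,-8) top-left  bias=+0
  edge (4, 6)→(12, 0): d=(8,-6) top-left  bias=+0
    (5,0)@(11, 1): e=[8,66,2] → #
    (6,0)@(13, 1): e=[-20,82,14] → ·
    (4,1)@(9, 3): e=[24,46,6] → #
    (5,1)@(11, 3): e=[-4,62,18] → ·
    (3,2)@(7, 5): e=[40,26,10] → #
    (5,2)@(11, 5): e=[-16,58,34] → ·
    (2,3)@(5, 7): e=[56,6,14] → #
    (4,3)@(9, 7): e=[0,38,38] → ·  [on edge]
    (2,4)@(5, 9): e=[44,2,30] → #
    (4,4)@(9, 9): e=[-12,34,54] → ·
    (2,5)@(5, 11): e=[32,-2,46] → ·
    (3,5)@(7, 11): e=[4,14,58] → #
  covered (9 px):
    · · · · · # · · · · ·
    · · · · # · · · · · ·
    · · · # # · · · · · ·
    · · # # · · · · · · ·
    · · # # · · · · · · ·
    · · · # · · · · · · ·
    · · · · · · · · · · ·

Final: "outside"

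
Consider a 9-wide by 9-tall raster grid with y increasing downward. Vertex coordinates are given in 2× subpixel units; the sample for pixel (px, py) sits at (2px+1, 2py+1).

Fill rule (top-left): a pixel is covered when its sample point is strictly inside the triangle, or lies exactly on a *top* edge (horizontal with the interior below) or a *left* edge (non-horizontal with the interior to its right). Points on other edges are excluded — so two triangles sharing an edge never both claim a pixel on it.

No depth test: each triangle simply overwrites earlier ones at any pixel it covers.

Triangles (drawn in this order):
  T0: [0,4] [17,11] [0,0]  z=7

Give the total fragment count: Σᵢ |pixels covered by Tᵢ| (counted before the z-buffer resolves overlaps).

T0:
  2·area = 68  (B↔C swapped to make it positive)
  edge (0, 4)→(0, 0): d=(0,-4) top-left  bias=+0
  edge (0, 0)→(17, 11): d=(17,11) right/bottom  bias=-1
  edge (17, 11)→(0, 4): d=(-17,-7) top-left  bias=+0
    (0,0)@(1, 1): e=[4,6,58] → X
    (1,0)@(3, 1): e=[12,-16,72] → .
    (0,1)@(1, 3): e=[4,40,24] → X
    (1,1)@(3, 3): e=[12,18,38] → X
    (2,1)@(5, 3): e=[20,-4,52] → .
    (0,2)@(1, 5): e=[4,74,-10] → .
    (1,2)@(3, 5): e=[12,52,4] → X
    (2,2)@(5, 5): e=[20,30,18] → X
    (3,2)@(7, 5): e=[28,8,32] → X
    (4,2)@(9, 5): e=[36,-14,46] → .
    (1,3)@(3, 7): e=[12,86,-30] → .
    (2,3)@(5, 7): e=[20,64,-16] → .
    (8,5)@(17, 11): e=[68,0,0] → .  [on edge]
  covered (8 px):
    X . . . . . . . .
    X X . . . . . . .
    . X X X . . . . .
    . . . . X . . . .
    . . . . . . X . .
    . . . . . . . . .
    . . . . . . . . .
    . . . . . . . . .
    . . . . . . . . .

Answer: 8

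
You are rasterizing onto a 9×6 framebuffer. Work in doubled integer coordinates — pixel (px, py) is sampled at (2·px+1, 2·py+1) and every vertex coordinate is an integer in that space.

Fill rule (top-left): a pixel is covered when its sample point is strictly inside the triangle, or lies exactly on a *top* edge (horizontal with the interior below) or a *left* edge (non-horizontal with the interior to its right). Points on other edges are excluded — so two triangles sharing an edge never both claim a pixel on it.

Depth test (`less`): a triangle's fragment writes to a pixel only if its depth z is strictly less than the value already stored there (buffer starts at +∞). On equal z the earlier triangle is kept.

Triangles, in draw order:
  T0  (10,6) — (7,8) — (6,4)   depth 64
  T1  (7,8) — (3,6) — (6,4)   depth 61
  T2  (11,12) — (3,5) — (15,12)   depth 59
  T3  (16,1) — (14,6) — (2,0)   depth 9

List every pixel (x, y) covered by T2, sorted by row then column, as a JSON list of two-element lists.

T0:
  2·area = 14
  edge (10, 6)→(7, 8): d=(-3,2) right/bottom  bias=-1
  edge (7, 8)→(6, 4): d=(-1,-4) top-left  bias=+0
  edge (6, 4)→(10, 6): d=(4,2) right/bottom  bias=-1
    (3,2)@(7, 5): e=[9,3,2] → X
    (4,2)@(9, 5): e=[5,11,-2] → .
    (3,3)@(7, 7): e=[3,1,10] → X
    (4,3)@(9, 7): e=[-1,9,6] → .
    (3,4)@(7, 9): e=[-3,-1,18] → .
  covered (2 px):
    . . . . . . . . .
    . . . . . . . . .
    . . . X . . . . .
    . . . X . . . . .
    . . . . . . . . .
    . . . . . . . . .
T1:
  2·area = 14
  edge (7, 8)→(3, 6): d=(-4,-2) top-left  bias=+0
  edge (3, 6)→(6, 4): d=(3,-2) top-left  bias=+0
  edge (6, 4)→(7, 8): d=(1,4) right/bottom  bias=-1
    (0,2)@(1, 5): e=[0,-7,21] → .  [on edge]
    (2,2)@(5, 5): e=[8,1,5] → X
    (3,2)@(7, 5): e=[12,5,-3] → .
    (2,3)@(5, 7): e=[0,7,7] → X  [on edge]
    (3,3)@(7, 7): e=[4,11,-1] → .
    (2,4)@(5, 9): e=[-8,13,9] → .
    (4,4)@(9, 9): e=[0,21,-7] → .  [on edge]
    (6,5)@(13, 11): e=[0,35,-21] → .  [on edge]
  covered (2 px):
    . . . . . . . . .
    . . . . . . . . .
    . . X . . . . . .
    . . X . . . . . .
    . . . . . . . . .
    . . . . . . . . .
T2:
  2·area = 28
  edge (11, 12)→(3, 5): d=(-8,-7) top-left  bias=+0
  edge (3, 5)→(15, 12): d=(12,7) right/bottom  bias=-1
  edge (15, 12)→(11, 12): d=(-4,0) right/bottom  bias=-1
    (1,2)@(3, 5): e=[0,0,28] → .  [on edge]
    (4,4)@(9, 9): e=[10,6,12] → X
    (5,4)@(11, 9): e=[24,-8,12] → .
    (4,5)@(9, 11): e=[-6,30,4] → .
    (5,5)@(11, 11): e=[8,16,4] → X
    (6,5)@(13, 11): e=[22,2,4] → X
    (7,5)@(15, 11): e=[36,-12,4] → .
  covered (3 px):
    . . . . . . . . .
    . . . . . . . . .
    . . . . . . . . .
    . . . . . . . . .
    . . . . X . . . .
    . . . . . X X . .
T3:
  2·area = 72
  edge (16, 1)→(14, 6): d=(-2,5) right/bottom  bias=-1
  edge (14, 6)→(2, 0): d=(-12,-6) top-left  bias=+0
  edge (2, 0)→(16, 1): d=(14,1) right/bottom  bias=-1
    (2,0)@(5, 1): e=[55,6,11] → X
    (3,0)@(7, 1): e=[45,18,9] → X
    (4,0)@(9, 1): e=[35,30,7] → X
    (5,0)@(11, 1): e=[25,42,5] → X
    (6,0)@(13, 1): e=[15,54,3] → X
    (7,0)@(15, 1): e=[5,66,1] → X
    (8,0)@(17, 1): e=[-5,78,-1] → .
    (2,1)@(5, 3): e=[51,-18,39] → .
    (3,1)@(7, 3): e=[41,-6,37] → .
    (4,1)@(9, 3): e=[31,6,35] → X
    (8,1)@(17, 3): e=[-9,54,27] → .
    (4,2)@(9, 5): e=[27,-18,63] → .
  covered (11 px):
    . . X X X X X X .
    . . . . X X X X .
    . . . . . . X . .
    . . . . . . . . .
    . . . . . . . . .
    . . . . . . . . .

Final: [[4,4],[5,5],[6,5]]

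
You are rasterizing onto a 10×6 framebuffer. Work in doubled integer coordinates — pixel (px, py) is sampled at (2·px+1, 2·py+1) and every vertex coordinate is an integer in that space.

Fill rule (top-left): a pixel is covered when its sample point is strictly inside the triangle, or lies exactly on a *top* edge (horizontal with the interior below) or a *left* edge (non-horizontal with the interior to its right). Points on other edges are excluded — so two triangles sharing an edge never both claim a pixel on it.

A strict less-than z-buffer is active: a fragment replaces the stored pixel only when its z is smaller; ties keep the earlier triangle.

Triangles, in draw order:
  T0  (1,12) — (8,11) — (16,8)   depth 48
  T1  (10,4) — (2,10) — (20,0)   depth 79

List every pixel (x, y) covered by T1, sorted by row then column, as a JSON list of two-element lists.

T0:
  2·area = 13  (B↔C swapped to make it positive)
  edge (1, 12)→(16, 8): d=(15,-4) top-left  bias=+0
  edge (16, 8)→(8, 11): d=(-8,3) right/bottom  bias=-1
  edge (8, 11)→(1, 12): d=(-7,1) right/bottom  bias=-1
    (6,4)@(13, 9): e=[3,1,9] → #
    (7,4)@(15, 9): e=[11,-5,7] → ·
    (2,5)@(5, 11): e=[1,9,3] → #
    (3,5)@(7, 11): e=[9,3,1] → #
    (4,5)@(9, 11): e=[17,-3,-1] → ·
    (6,5)@(13, 11): e=[33,-15,-5] → ·
  covered (3 px):
    · · · · · · · · · ·
    · · · · · · · · · ·
    · · · · · · · · · ·
    · · · · · · · · · ·
    · · · · · · # · · ·
    · · # # · · · · · ·
T1:
  2·area = 28  (B↔C swapped to make it positive)
  edge (10, 4)→(20, 0): d=(10,-4) top-left  bias=+0
  edge (20, 0)→(2, 10): d=(-18,10) right/bottom  bias=-1
  edge (2, 10)→(10, 4): d=(8,-6) top-left  bias=+0
    (6,1)@(13, 3): e=[2,16,10] → #
    (7,1)@(15, 3): e=[10,-4,22] → ·
    (4,2)@(9, 5): e=[6,20,2] → #
    (5,2)@(11, 5): e=[14,0,14] → ·  [on edge]
    (6,2)@(13, 5): e=[22,-20,26] → ·
    (3,3)@(7, 7): e=[18,4,6] → #
    (4,3)@(9, 7): e=[26,-16,18] → ·
    (3,4)@(7, 9): e=[38,-32,22] → ·
  covered (3 px):
    · · · · · · · · · ·
    · · · · · · # · · ·
    · · · · # · · · · ·
    · · · # · · · · · ·
    · · · · · · · · · ·
    · · · · · · · · · ·

Final: [[6,1],[4,2],[3,3]]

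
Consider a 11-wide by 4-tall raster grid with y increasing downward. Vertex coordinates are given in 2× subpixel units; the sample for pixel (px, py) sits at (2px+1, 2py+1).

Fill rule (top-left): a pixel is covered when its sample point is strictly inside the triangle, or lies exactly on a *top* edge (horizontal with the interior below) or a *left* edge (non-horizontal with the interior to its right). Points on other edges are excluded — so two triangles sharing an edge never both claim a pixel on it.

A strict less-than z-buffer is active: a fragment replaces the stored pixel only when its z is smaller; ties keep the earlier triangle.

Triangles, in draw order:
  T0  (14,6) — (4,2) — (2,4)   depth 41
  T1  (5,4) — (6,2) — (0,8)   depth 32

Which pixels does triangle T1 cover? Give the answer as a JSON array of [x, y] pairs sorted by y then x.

T0:
  2·area = 28  (B↔C swapped to make it positive)
  edge (14, 6)→(2, 4): d=(-12,-2) top-left  bias=+0
  edge (2, 4)→(4, 2): d=(2,-2) top-left  bias=+0
  edge (4, 2)→(14, 6): d=(10,4) right/bottom  bias=-1
    (2,0)@(5, 1): e=[42,0,-14] → ·  [on edge]
    (1,1)@(3, 3): e=[14,0,14] → #  [on edge]
    (2,1)@(5, 3): e=[18,4,6] → #
    (3,1)@(7, 3): e=[22,8,-2] → ·
    (0,2)@(1, 5): e=[-14,0,42] → ·  [on edge]
    (1,2)@(3, 5): e=[-10,4,34] → ·
    (2,2)@(5, 5): e=[-6,8,26] → ·
    (4,2)@(9, 5): e=[2,16,10] → #
    (5,2)@(11, 5): e=[6,20,2] → #
    (6,2)@(13, 5): e=[10,24,-6] → ·
    (4,3)@(9, 7): e=[-22,20,30] → ·
    (5,3)@(11, 7): e=[-18,24,22] → ·
  covered (4 px):
    · · · · · · · · · · ·
    · # # · · · · · · · ·
    · · · · # # · · · · ·
    · · · · · · · · · · ·
T1:
  2·area = 6  (B↔C swapped to make it positive)
  edge (5, 4)→(0, 8): d=(-5,4) right/bottom  bias=-1
  edge (0, 8)→(6, 2): d=(6,-6) top-left  bias=+0
  edge (6, 2)→(5, 4): d=(-1,2) right/bottom  bias=-1
    (3,0)@(7, 1): e=[7,0,-1] → ·  [on edge]
    (2,1)@(5, 3): e=[5,0,1] → #  [on edge]
    (3,1)@(7, 3): e=[-3,12,-3] → ·
    (1,2)@(3, 5): e=[3,0,3] → #  [on edge]
    (2,2)@(5, 5): e=[-5,12,-1] → ·
    (0,3)@(1, 7): e=[1,0,5] → #  [on edge]
    (1,3)@(3, 7): e=[-7,12,1] → ·
  covered (3 px):
    · · · · · · · · · · ·
    · · # · · · · · · · ·
    · # · · · · · · · · ·
    # · · · · · · · · · ·

Final: [[2,1],[1,2],[0,3]]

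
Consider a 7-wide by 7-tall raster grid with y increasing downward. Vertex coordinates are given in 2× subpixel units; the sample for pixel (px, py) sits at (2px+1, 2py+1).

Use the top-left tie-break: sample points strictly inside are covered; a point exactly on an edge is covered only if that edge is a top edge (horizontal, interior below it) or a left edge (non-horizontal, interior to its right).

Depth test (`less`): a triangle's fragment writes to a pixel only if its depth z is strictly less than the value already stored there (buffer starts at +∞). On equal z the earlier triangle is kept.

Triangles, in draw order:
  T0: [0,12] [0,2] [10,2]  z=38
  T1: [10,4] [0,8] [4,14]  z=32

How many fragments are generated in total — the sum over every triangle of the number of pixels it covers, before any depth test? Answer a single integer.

T0:
  2·area = 100
  edge (0, 12)→(0, 2): d=(0,-10) top-left  bias=+0
  edge (0, 2)→(10, 2): d=(10,0) top-left  bias=+0
  edge (10, 2)→(0, 12): d=(-10,10) right/bottom  bias=-1
    (5,0)@(11, 1): e=[110,-10,0] → .  [on edge]
    (0,1)@(1, 3): e=[10,10,80] → X
    (1,1)@(3, 3): e=[30,10,60] → X
    (2,1)@(5, 3): e=[50,10,40] → X
    (3,1)@(7, 3): e=[70,10,20] → X
    (4,1)@(9, 3): e=[90,10,0] → .  [on edge]
    (0,2)@(1, 5): e=[10,30,60] → X
    (3,2)@(7, 5): e=[70,30,0] → .  [on edge]
    (0,3)@(1, 7): e=[10,50,40] → X
    (2,3)@(5, 7): e=[50,50,0] → .  [on edge]
    (0,4)@(1, 9): e=[10,70,20] → X
    (1,4)@(3, 9): e=[30,70,0] → .  [on edge]
    (0,5)@(1, 11): e=[10,90,0] → .  [on edge]
  covered (10 px):
    . . . . . . .
    X X X X . . .
    X X X . . . .
    X X . . . . .
    X . . . . . .
    . . . . . . .
    . . . . . . .
T1:
  2·area = 76  (B↔C swapped to make it positive)
  edge (10, 4)→(4, 14): d=(-6,10) right/bottom  bias=-1
  edge (4, 14)→(0, 8): d=(-4,-6) top-left  bias=+0
  edge (0, 8)→(10, 4): d=(10,-4) top-left  bias=+0
    (4,2)@(9, 5): e=[4,66,6] → X
    (5,2)@(11, 5): e=[-16,78,14] → .
    (1,3)@(3, 7): e=[52,22,2] → X
    (2,3)@(5, 7): e=[32,34,10] → X
    (3,3)@(7, 7): e=[12,46,18] → X
    (4,3)@(9, 7): e=[-8,58,26] → .
    (0,4)@(1, 9): e=[60,2,14] → X
    (3,4)@(7, 9): e=[0,38,38] → .  [on edge]
    (0,5)@(1, 11): e=[48,-6,34] → .
    (1,5)@(3, 11): e=[28,6,42] → X
    (3,5)@(7, 11): e=[-12,30,58] → .
    (1,6)@(3, 13): e=[16,-2,62] → .
  covered (9 px):
    . . . . . . .
    . . . . . . .
    . . . . X . .
    . X X X . . .
    X X X . . . .
    . X X . . . .
    . . . . . . .

Final: 19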